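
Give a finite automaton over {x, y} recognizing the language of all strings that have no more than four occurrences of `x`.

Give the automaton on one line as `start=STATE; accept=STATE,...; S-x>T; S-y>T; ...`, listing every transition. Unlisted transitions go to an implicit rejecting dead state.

start=q0; accept=q0,q1,q2,q3,q4; q0-x>q1; q0-y>q0; q1-x>q2; q1-y>q1; q2-x>q3; q2-y>q2; q3-x>q4; q3-y>q3; q4-x>q5; q4-y>q4; q5-x>q5; q5-y>q5

Count `x`s, saturating at 5: states q0 through q4 mean 0 through 4 `x`s seen; q5 means more than 4. Each `x` increments (capped at q5); other symbols loop. Accept from {q0, q1, q2, q3, q4}.
A 6-state machine:
        x   y  
>* q0   q1  q0 
 * q1   q2  q1 
 * q2   q3  q2 
 * q3   q4  q3 
 * q4   q5  q4 
   q5   q5  q5 
(> = start, * = accepting)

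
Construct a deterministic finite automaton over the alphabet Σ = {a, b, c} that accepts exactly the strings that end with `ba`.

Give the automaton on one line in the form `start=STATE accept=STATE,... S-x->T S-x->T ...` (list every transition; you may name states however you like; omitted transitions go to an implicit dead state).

start=q0 accept=q2 q0-a->q0 q0-b->q1 q0-c->q0 q1-a->q2 q1-b->q1 q1-c->q0 q2-a->q0 q2-b->q1 q2-c->q0

Let each state record the length of the longest suffix of the input read so far that is also a prefix of `ba`. q1 means the last symbol is `b`; q2 means the last 2 symbols are `ba`. Accept only at q2, where the string currently ends in `ba`.
With 3 states:
        a   b   c  
>  q0   q0  q1  q0 
   q1   q2  q1  q0 
 * q2   q0  q1  q0 
(> = start, * = accepting)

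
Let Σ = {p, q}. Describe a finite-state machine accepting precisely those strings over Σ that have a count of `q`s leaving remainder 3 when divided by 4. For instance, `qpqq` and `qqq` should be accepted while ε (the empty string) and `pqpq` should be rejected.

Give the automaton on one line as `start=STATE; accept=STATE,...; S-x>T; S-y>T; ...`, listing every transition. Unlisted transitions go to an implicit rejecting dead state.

Keep the running count of `q`s modulo 4: each `q` advances along the cycle s0 → s1 → s2 → s3 → s0 while other symbols loop. Accept at s3.
With 4 states:
        p   q  
>  s0   s0  s1 
   s1   s1  s2 
   s2   s2  s3 
 * s3   s3  s0 
(> = start, * = accepting)

start=s0; accept=s3; s0-p>s0; s0-q>s1; s1-p>s1; s1-q>s2; s2-p>s2; s2-q>s3; s3-p>s3; s3-q>s0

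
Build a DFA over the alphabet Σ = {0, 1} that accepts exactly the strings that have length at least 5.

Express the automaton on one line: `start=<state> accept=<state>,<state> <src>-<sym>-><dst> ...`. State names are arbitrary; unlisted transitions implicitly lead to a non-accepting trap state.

Count input length up to 6: every symbol moves from s0 toward s6, which means 'more than 5' and absorbs. Accept from {s5, s6}.
        0   1  
>  s0   s1  s1 
   s1   s2  s2 
   s2   s3  s3 
   s3   s4  s4 
   s4   s5  s5 
 * s5   s6  s6 
 * s6   s6  s6 
(> = start, * = accepting)

start=s0 accept=s5,s6 s0-0->s1 s0-1->s1 s1-0->s2 s1-1->s2 s2-0->s3 s2-1->s3 s3-0->s4 s3-1->s4 s4-0->s5 s4-1->s5 s5-0->s6 s5-1->s6 s6-0->s6 s6-1->s6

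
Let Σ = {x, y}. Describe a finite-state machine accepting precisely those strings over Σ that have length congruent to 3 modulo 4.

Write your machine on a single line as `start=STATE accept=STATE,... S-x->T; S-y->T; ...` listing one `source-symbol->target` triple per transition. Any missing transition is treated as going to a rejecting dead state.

start=s0; accept=s3; s0-x->s1; s0-y->s1; s1-x->s2; s1-y->s2; s2-x->s3; s2-y->s3; s3-x->s0; s3-y->s0

Only the length mod 4 matters, so use a 4-cycle: from any state, every input symbol moves to the next state, wrapping s3 back to s0. Mark s3 accepting.
        x   y  
>  s0   s1  s1 
   s1   s2  s2 
   s2   s3  s3 
 * s3   s0  s0 
(> = start, * = accepting)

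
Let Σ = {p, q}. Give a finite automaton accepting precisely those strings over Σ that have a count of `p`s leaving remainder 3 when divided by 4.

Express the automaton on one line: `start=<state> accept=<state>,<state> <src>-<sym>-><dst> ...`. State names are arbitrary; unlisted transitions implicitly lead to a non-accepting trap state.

The only thing that matters is how many `p`s have appeared, reduced mod 4. Use one state per residue: S0 for 0, …, S3 for 3. Reading `p` moves to the next residue; anything else stays put. S3 is accepting.
With 4 states:
        p   q  
>  S0   S1  S0 
   S1   S2  S1 
   S2   S3  S2 
 * S3   S0  S3 
(> = start, * = accepting)

start=S0 accept=S3 S0-p->S1 S0-q->S0 S1-p->S2 S1-q->S1 S2-p->S3 S2-q->S2 S3-p->S0 S3-q->S3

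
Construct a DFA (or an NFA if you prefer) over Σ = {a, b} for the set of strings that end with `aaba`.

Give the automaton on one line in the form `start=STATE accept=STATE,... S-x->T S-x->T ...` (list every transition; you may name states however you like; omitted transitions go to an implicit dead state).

start=S0 accept=S4 S0-a->S1 S0-b->S0 S1-a->S2 S1-b->S0 S2-a->S2 S2-b->S3 S3-a->S4 S3-b->S0 S4-a->S2 S4-b->S0

Remember how much of `aaba` the current input suffix matches. State S0 means no match yet; S1 means the last symbol is `a`; S2 means the last 2 symbols are `aa`; S3 means the last 3 symbols are `aab`; S4 means the last 4 symbols are `aaba`. Only S4 accepts. On a mismatch, fall back to the longest proper suffix that is still a prefix of `aaba`.
With 5 states:
        a   b  
>  S0   S1  S0 
   S1   S2  S0 
   S2   S2  S3 
   S3   S4  S0 
 * S4   S2  S0 
(> = start, * = accepting)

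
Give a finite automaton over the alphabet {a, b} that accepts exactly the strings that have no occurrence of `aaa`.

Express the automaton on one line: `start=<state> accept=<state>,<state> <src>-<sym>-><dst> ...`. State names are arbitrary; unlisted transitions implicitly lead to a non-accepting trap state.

start=q0 accept=q0,q1,q2 q0-a->q1 q0-b->q0 q1-a->q2 q1-b->q0 q2-a->q3 q2-b->q0 q3-a->q3 q3-b->q3

Track partial matches of the forbidden pattern `aaa`. State q3 is a dead state reached once `aaa` has occurred; every other state accepts. q0 means no part of `aaa` is currently matched.
4 states suffice.
        a   b  
>* q0   q1  q0 
 * q1   q2  q0 
 * q2   q3  q0 
   q3   q3  q3 
(> = start, * = accepting)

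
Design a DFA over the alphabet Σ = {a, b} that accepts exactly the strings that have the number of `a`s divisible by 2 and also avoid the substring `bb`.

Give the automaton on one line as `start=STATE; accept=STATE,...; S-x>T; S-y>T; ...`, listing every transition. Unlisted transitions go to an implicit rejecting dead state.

start=s0; accept=s0,s2; s0-a>s1; s0-b>s2; s1-a>s0; s1-b>s3; s2-a>s1; s2-b>s4; s3-a>s0; s3-b>s5; s4-a>s5; s4-b>s4; s5-a>s4; s5-b>s5

Run two small machines in parallel and take their product. One (2 states) tracks the count of `a`s modulo 2; the other (3 states) tracks partial matches of the forbidden pattern `bb`. Each combined state is a pair, one component from each; accept when both components accept.
6 states suffice.
        a   b  
>* s0   s1  s2 
   s1   s0  s3 
 * s2   s1  s4 
   s3   s0  s5 
   s4   s5  s4 
   s5   s4  s5 
(> = start, * = accepting)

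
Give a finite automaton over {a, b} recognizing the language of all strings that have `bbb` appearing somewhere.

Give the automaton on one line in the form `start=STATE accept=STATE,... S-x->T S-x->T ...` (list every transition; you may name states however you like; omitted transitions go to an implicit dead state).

Track how much of `bbb` has been matched so far: state q0 is no progress, q3 is the absorbing accept state reached once `bbb` has occurred. Intermediate states record partial matches; on a mismatch, fall back to the longest reusable overlap.
4 states suffice.
        a   b  
>  q0   q0  q1 
   q1   q0  q2 
   q2   q0  q3 
 * q3   q3  q3 
(> = start, * = accepting)

start=q0 accept=q3 q0-a->q0 q0-b->q1 q1-a->q0 q1-b->q2 q2-a->q0 q2-b->q3 q3-a->q3 q3-b->q3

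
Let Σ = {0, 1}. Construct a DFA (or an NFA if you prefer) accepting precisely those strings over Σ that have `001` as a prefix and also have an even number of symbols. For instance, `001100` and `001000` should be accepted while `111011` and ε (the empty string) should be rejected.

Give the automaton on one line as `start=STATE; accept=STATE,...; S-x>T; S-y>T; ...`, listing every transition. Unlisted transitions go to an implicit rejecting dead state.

start=q0; accept=q6; q0-0>q1; q0-1>q2; q1-0>q3; q1-1>q4; q2-0>q4; q2-1>q4; q3-0>q2; q3-1>q5; q4-0>q2; q4-1>q2; q5-0>q6; q5-1>q6; q6-0>q5; q6-1>q5

Handle the two conditions separately and then intersect. One (5 states) tracks whether the input so far still matches the prefix `001`; the other (2 states) tracks the input length modulo 2. Each combined state is a pair, one component from each; accept when both components accept.
7 states suffice.
        0   1  
>  q0   q1  q2 
   q1   q3  q4 
   q2   q4  q4 
   q3   q2  q5 
   q4   q2  q2 
   q5   q6  q6 
 * q6   q5  q5 
(> = start, * = accepting)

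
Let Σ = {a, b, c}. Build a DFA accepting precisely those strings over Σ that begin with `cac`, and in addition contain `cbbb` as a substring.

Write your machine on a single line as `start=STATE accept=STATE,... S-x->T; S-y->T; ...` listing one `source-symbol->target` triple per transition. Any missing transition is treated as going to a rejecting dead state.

Build one automaton per condition and run them in lockstep. One (5 states) tracks whether the input so far still matches the prefix `cac`; the other (5 states) tracks whether and how much of `cbbb` has been seen. Each combined state is a pair, one component from each; accept when both components accept. After merging equivalent states the machine shrinks.
With 9 states:
        a   b   c  
>  q0   q1  q1  q2 
   q1   q1  q1  q1 
   q2   q3  q1  q1 
   q3   q1  q1  q4 
   q4   q5  q6  q4 
   q5   q5  q5  q4 
   q6   q5  q7  q4 
   q7   q5  q8  q4 
 * q8   q8  q8  q8 
(> = start, * = accepting)

start=q0; accept=q8; q0-a->q1; q0-b->q1; q0-c->q2; q1-a->q1; q1-b->q1; q1-c->q1; q2-a->q3; q2-b->q1; q2-c->q1; q3-a->q1; q3-b->q1; q3-c->q4; q4-a->q5; q4-b->q6; q4-c->q4; q5-a->q5; q5-b->q5; q5-c->q4; q6-a->q5; q6-b->q7; q6-c->q4; q7-a->q5; q7-b->q8; q7-c->q4; q8-a->q8; q8-b->q8; q8-c->q8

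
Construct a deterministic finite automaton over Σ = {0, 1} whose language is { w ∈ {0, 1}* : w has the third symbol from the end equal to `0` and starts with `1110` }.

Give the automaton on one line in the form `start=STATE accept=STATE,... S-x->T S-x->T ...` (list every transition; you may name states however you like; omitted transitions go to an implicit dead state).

Handle the two conditions separately and then intersect. The first has 15 states tracking the last 3 symbols read; the second has 6 states tracking whether the input so far still matches the prefix `1110`. A product state is a pair (one from each), accepting exactly when both do. Minimizing collapses redundant product states.
          0    1  
>  S0     S1   S2 
   S1     S1   S1 
   S2     S1   S3 
   S3     S1   S4 
   S4     S5   S1 
   S5     S6   S7 
   S6     S8   S9 
   S7    S10  S11 
 * S8     S8   S9 
 * S9    S10  S11 
 * S10    S6   S7 
 * S11    S5  S12 
   S12    S5  S12 
(> = start, * = accepting)

start=S0 accept=S8,S9,S10,S11 S0-0->S1 S0-1->S2 S1-0->S1 S1-1->S1 S2-0->S1 S2-1->S3 S3-0->S1 S3-1->S4 S4-0->S5 S4-1->S1 S5-0->S6 S5-1->S7 S6-0->S8 S6-1->S9 S7-0->S10 S7-1->S11 S8-0->S8 S8-1->S9 S9-0->S10 S9-1->S11 S10-0->S6 S10-1->S7 S11-0->S5 S11-1->S12 S12-0->S5 S12-1->S12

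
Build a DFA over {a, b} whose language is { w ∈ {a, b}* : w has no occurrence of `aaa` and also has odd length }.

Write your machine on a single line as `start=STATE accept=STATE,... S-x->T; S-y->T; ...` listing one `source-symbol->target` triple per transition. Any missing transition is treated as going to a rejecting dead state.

start=s0; accept=s1,s2,s6; s0-a->s1; s0-b->s2; s1-a->s3; s1-b->s0; s2-a->s4; s2-b->s0; s3-a->s5; s3-b->s2; s4-a->s6; s4-b->s2; s5-a->s5; s5-b->s5; s6-a->s5; s6-b->s0

Build one automaton per condition and run them in lockstep. One (4 states) tracks partial matches of the forbidden pattern `aaa`; the other (2 states) tracks the input length modulo 2. Each combined state is a pair, one component from each; accept when both components accept. Minimizing collapses redundant product states.
7 states suffice.
        a   b  
>  s0   s1  s2 
 * s1   s3  s0 
 * s2   s4  s0 
   s3   s5  s2 
   s4   s6  s2 
   s5   s5  s5 
 * s6   s5  s0 
(> = start, * = accepting)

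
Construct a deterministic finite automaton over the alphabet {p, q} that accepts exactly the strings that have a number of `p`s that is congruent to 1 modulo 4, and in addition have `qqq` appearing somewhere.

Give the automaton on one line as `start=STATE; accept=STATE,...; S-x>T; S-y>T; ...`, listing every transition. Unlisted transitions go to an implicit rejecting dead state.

Run two small machines in parallel and take their product. The first has 4 states tracking the count of `p`s modulo 4; the second has 4 states tracking whether and how much of `qqq` has been seen. A product state is a pair (one from each), accepting exactly when both do.
          p    q  
>  s0     s1   s2 
   s1     s3   s4 
   s2     s1   s5 
   s3     s6   s7 
   s4     s3   s8 
   s5     s1   s9 
   s6     s0  s10 
   s7     s6  s11 
   s8     s3  s12 
   s9    s12   s9 
   s10    s0  s13 
   s11    s6  s14 
 * s12   s14  s12 
   s13    s0  s15 
   s14   s15  s14 
   s15    s9  s15 
(> = start, * = accepting)

start=s0; accept=s12; s0-p>s1; s0-q>s2; s1-p>s3; s1-q>s4; s2-p>s1; s2-q>s5; s3-p>s6; s3-q>s7; s4-p>s3; s4-q>s8; s5-p>s1; s5-q>s9; s6-p>s0; s6-q>s10; s7-p>s6; s7-q>s11; s8-p>s3; s8-q>s12; s9-p>s12; s9-q>s9; s10-p>s0; s10-q>s13; s11-p>s6; s11-q>s14; s12-p>s14; s12-q>s12; s13-p>s0; s13-q>s15; s14-p>s15; s14-q>s14; s15-p>s9; s15-q>s15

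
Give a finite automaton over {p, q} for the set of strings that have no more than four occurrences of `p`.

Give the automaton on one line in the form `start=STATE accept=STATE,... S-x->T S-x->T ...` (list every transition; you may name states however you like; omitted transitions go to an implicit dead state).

Only the number of `p`s matters, and only up to 5. Make a chain s0 → s1 → s2 → s3 → s4 → s5 advanced by each `p` (with s5 absorbing); every other symbol self-loops. The accepting set is {s0, s1, s2, s3, s4}.
        p   q  
>* s0   s1  s0 
 * s1   s2  s1 
 * s2   s3  s2 
 * s3   s4  s3 
 * s4   s5  s4 
   s5   s5  s5 
(> = start, * = accepting)

start=s0 accept=s0,s1,s2,s3,s4 s0-p->s1 s0-q->s0 s1-p->s2 s1-q->s1 s2-p->s3 s2-q->s2 s3-p->s4 s3-q->s3 s4-p->s5 s4-q->s4 s5-p->s5 s5-q->s5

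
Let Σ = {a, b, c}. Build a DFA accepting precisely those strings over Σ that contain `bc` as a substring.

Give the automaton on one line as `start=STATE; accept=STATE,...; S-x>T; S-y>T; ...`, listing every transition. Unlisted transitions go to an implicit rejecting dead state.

start=s0; accept=s2; s0-a>s0; s0-b>s1; s0-c>s0; s1-a>s0; s1-b>s1; s1-c>s2; s2-a>s2; s2-b>s2; s2-c>s2

Track how much of `bc` has been matched so far: state s0 is no progress, s2 is the absorbing accept state reached once `bc` has occurred. Intermediate states record partial matches; on a mismatch, fall back to the longest reusable overlap.
        a   b   c  
>  s0   s0  s1  s0 
   s1   s0  s1  s2 
 * s2   s2  s2  s2 
(> = start, * = accepting)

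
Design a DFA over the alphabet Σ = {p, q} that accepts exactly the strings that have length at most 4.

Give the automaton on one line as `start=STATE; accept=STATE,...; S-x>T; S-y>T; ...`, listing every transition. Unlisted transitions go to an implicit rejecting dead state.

We only need to distinguish lengths 0, 1, …, 4, and '>4'. Chain S0 → S1 → S2 → S3 → S4 → S5 on every symbol, with S5 looping. Accepting states: {S0, S1, S2, S3, S4}.
6 states suffice.
        p   q  
>* S0   S1  S1 
 * S1   S2  S2 
 * S2   S3  S3 
 * S3   S4  S4 
 * S4   S5  S5 
   S5   S5  S5 
(> = start, * = accepting)

start=S0; accept=S0,S1,S2,S3,S4; S0-p>S1; S0-q>S1; S1-p>S2; S1-q>S2; S2-p>S3; S2-q>S3; S3-p>S4; S3-q>S4; S4-p>S5; S4-q>S5; S5-p>S5; S5-q>S5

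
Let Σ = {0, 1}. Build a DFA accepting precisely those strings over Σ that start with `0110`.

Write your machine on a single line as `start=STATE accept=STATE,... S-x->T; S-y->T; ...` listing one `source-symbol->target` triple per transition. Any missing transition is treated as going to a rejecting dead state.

Walk along `0110` while the input agrees: from A take `0` to B, and so on. Any deviation drops to the rejecting sink F. Once E is reached the prefix is confirmed and every continuation is accepted.
A 6-state machine:
       0  1 
>  A   B  F 
   B   F  C 
   C   F  D 
   D   E  F 
 * E   E  E 
   F   F  F 
(> = start, * = accepting)

start=A; accept=E; A-0->B; A-1->F; B-0->F; B-1->C; C-0->F; C-1->D; D-0->E; D-1->F; E-0->E; E-1->E; F-0->F; F-1->F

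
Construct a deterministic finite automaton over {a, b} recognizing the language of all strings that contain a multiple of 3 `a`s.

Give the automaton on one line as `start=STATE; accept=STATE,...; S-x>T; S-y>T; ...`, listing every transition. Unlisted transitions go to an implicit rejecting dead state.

Keep the running count of `a`s modulo 3: each `a` advances along the cycle s0 → s1 → s2 → s0 while other symbols loop. Accept at s0.
        a   b  
>* s0   s1  s0 
   s1   s2  s1 
   s2   s0  s2 
(> = start, * = accepting)

start=s0; accept=s0; s0-a>s1; s0-b>s0; s1-a>s2; s1-b>s1; s2-a>s0; s2-b>s2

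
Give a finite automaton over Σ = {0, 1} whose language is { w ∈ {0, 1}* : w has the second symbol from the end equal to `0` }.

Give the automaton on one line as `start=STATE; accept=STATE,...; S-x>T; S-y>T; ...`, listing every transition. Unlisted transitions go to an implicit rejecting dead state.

A DFA must remember the last 2 symbols (since which symbol is second-to-last isn't known until the input ends). Use one state per possible window of the last ≤2 symbols; accept from those whose window starts with `0`.
A 7-state machine:
       0  1 
>  A   B  C 
   B   D  E 
   C   F  G 
 * D   D  E 
 * E   F  G 
   F   D  E 
   G   F  G 
(> = start, * = accepting)

start=A; accept=D,E; A-0>B; A-1>C; B-0>D; B-1>E; C-0>F; C-1>G; D-0>D; D-1>E; E-0>F; E-1>G; F-0>D; F-1>E; G-0>F; G-1>G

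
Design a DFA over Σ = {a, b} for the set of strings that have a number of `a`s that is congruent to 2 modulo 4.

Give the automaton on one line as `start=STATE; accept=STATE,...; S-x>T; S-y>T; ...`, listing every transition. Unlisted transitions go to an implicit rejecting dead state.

Keep the running count of `a`s modulo 4: each `a` advances along the cycle q0 → q1 → q2 → q3 → q0 while other symbols loop. Accept at q2.
A 4-state machine:
        a   b  
>  q0   q1  q0 
   q1   q2  q1 
 * q2   q3  q2 
   q3   q0  q3 
(> = start, * = accepting)

start=q0; accept=q2; q0-a>q1; q0-b>q0; q1-a>q2; q1-b>q1; q2-a>q3; q2-b>q2; q3-a>q0; q3-b>q3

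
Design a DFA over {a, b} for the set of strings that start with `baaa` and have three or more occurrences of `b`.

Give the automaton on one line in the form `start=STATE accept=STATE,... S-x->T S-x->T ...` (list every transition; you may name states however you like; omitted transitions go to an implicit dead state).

Run two small machines in parallel and take their product. The first has 6 states tracking whether the input so far still matches the prefix `baaa`; the second has 5 states tracking the count of `b`s, saturating at 4. A product state is a pair (one from each), accepting exactly when both do.
With 13 states:
          a    b  
>  q0     q1   q2 
   q1     q1   q3 
   q2     q4   q5 
   q3     q3   q5 
   q4     q6   q5 
   q5     q5   q7 
   q6     q8   q5 
   q7     q7   q9 
   q8     q8  q10 
   q9     q9   q9 
   q10   q10  q11 
 * q11   q11  q12 
 * q12   q12  q12 
(> = start, * = accepting)

start=q0 accept=q11,q12 q0-a->q1 q0-b->q2 q1-a->q1 q1-b->q3 q2-a->q4 q2-b->q5 q3-a->q3 q3-b->q5 q4-a->q6 q4-b->q5 q5-a->q5 q5-b->q7 q6-a->q8 q6-b->q5 q7-a->q7 q7-b->q9 q8-a->q8 q8-b->q10 q9-a->q9 q9-b->q9 q10-a->q10 q10-b->q11 q11-a->q11 q11-b->q12 q12-a->q12 q12-b->q12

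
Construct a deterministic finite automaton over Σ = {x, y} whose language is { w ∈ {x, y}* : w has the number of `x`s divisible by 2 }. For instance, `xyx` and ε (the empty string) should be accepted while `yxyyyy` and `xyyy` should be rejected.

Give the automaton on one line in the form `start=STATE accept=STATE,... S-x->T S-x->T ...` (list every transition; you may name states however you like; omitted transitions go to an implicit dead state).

Keep the running count of `x`s modulo 2: each `x` advances along the cycle A → B → A while other symbols loop. Accept at A.
A 2-state machine:
       x  y 
>* A   B  A 
   B   A  B 
(> = start, * = accepting)

start=A accept=A A-x->B A-y->A B-x->A B-y->B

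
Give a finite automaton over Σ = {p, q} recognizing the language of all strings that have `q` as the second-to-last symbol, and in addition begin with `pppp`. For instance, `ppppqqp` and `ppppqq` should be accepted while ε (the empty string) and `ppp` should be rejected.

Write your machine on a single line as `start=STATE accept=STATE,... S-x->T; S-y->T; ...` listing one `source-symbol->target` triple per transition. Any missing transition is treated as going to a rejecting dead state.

start=A; accept=H,I; A-p->B; A-q->C; B-p->D; B-q->C; C-p->C; C-q->C; D-p->E; D-q->C; E-p->F; E-q->C; F-p->F; F-q->G; G-p->H; G-q->I; H-p->F; H-q->G; I-p->H; I-q->I

Handle the two conditions separately and then intersect. The first has 7 states tracking the last 2 symbols read; the second has 6 states tracking whether the input so far still matches the prefix `pppp`. A product state is a pair (one from each), accepting exactly when both do. After merging equivalent states the machine shrinks.
A 9-state machine:
       p  q 
>  A   B  C 
   B   D  C 
   C   C  C 
   D   E  C 
   E   F  C 
   F   F  G 
   G   H  I 
 * H   F  G 
 * I   H  I 
(> = start, * = accepting)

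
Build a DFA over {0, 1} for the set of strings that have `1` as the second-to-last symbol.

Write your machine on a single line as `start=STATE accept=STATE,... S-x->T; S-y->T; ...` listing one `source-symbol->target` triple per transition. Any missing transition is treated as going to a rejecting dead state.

start=A; accept=F,G; A-0->B; A-1->C; B-0->D; B-1->E; C-0->F; C-1->G; D-0->D; D-1->E; E-0->F; E-1->G; F-0->D; F-1->E; G-0->F; G-1->G

Because acceptance depends on a position counted from the end, the machine has to buffer the most recent 2 symbols. Make each state the string of the last up-to-2 symbols read; on input `x` shift the window left and append `x`. Accept when the buffered window has length 2 and begins with `1`.
A 7-state machine:
       0  1 
>  A   B  C 
   B   D  E 
   C   F  G 
   D   D  E 
   E   F  G 
 * F   D  E 
 * G   F  G 
(> = start, * = accepting)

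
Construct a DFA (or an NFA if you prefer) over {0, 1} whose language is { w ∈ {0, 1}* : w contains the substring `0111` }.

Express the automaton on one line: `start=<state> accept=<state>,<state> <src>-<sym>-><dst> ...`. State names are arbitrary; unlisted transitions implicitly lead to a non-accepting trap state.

States s0..s3 record the length of the longest prefix of `0111` that matches the current input suffix. Reaching s4 means `0111` has been seen, and we stay there forever. Accept from s4.
With 5 states:
        0   1  
>  s0   s1  s0 
   s1   s1  s2 
   s2   s1  s3 
   s3   s1  s4 
 * s4   s4  s4 
(> = start, * = accepting)

start=s0 accept=s4 s0-0->s1 s0-1->s0 s1-0->s1 s1-1->s2 s2-0->s1 s2-1->s3 s3-0->s1 s3-1->s4 s4-0->s4 s4-1->s4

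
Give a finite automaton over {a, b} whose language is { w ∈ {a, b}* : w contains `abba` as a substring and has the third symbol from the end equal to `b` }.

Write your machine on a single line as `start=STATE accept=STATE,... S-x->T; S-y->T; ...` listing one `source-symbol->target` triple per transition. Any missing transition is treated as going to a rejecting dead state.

Handle the two conditions separately and then intersect. One (5 states) tracks whether and how much of `abba` has been seen; the other (15 states) tracks the last 3 symbols read. Each combined state is a pair, one component from each; accept when both components accept. Equivalent product states are then merged.
With 12 states:
          a    b  
>  q0     q1   q0 
   q1     q1   q2 
   q2     q1   q3 
   q3     q4   q0 
 * q4     q5   q6 
 * q5     q7   q8 
 * q6     q9  q10 
   q7     q7   q8 
   q8     q9  q10 
   q9     q5   q6 
   q10    q4  q11 
 * q11    q4  q11 
(> = start, * = accepting)

start=q0; accept=q4,q5,q6,q11; q0-a->q1; q0-b->q0; q1-a->q1; q1-b->q2; q2-a->q1; q2-b->q3; q3-a->q4; q3-b->q0; q4-a->q5; q4-b->q6; q5-a->q7; q5-b->q8; q6-a->q9; q6-b->q10; q7-a->q7; q7-b->q8; q8-a->q9; q8-b->q10; q9-a->q5; q9-b->q6; q10-a->q4; q10-b->q11; q11-a->q4; q11-b->q11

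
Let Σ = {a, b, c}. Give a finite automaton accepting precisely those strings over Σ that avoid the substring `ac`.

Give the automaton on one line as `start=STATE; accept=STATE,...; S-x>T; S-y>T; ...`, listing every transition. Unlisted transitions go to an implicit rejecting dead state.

start=q0; accept=q0,q1; q0-a>q1; q0-b>q0; q0-c>q0; q1-a>q1; q1-b>q0; q1-c>q2; q2-a>q2; q2-b>q2; q2-c>q2

This is the complement of 'contains `ac`'. Use the same substring-matching states — q0 through q2 holding how much of `ac` has just been matched — but flip the accepting set: everything except the trap q2 accepts.
3 states suffice.
        a   b   c  
>* q0   q1  q0  q0 
 * q1   q1  q0  q2 
   q2   q2  q2  q2 
(> = start, * = accepting)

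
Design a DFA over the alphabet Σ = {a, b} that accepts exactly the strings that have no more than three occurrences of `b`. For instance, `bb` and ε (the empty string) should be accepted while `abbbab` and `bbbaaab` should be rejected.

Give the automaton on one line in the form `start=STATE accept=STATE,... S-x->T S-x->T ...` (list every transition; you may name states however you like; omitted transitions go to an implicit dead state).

start=S0 accept=S0,S1,S2,S3 S0-a->S0 S0-b->S1 S1-a->S1 S1-b->S2 S2-a->S2 S2-b->S3 S3-a->S3 S3-b->S4 S4-a->S4 S4-b->S4

Count `b`s, saturating at 4: states S0 through S3 mean 0 through 3 `b`s seen; S4 means more than 3. Each `b` increments (capped at S4); other symbols loop. Accept from {S0, S1, S2, S3}.
A 5-state machine:
        a   b  
>* S0   S0  S1 
 * S1   S1  S2 
 * S2   S2  S3 
 * S3   S3  S4 
   S4   S4  S4 
(> = start, * = accepting)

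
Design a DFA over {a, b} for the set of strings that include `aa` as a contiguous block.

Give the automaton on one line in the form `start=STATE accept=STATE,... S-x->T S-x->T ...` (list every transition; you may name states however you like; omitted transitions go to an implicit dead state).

start=S0 accept=S2 S0-a->S1 S0-b->S0 S1-a->S2 S1-b->S0 S2-a->S2 S2-b->S2

States S0..S1 record the length of the longest prefix of `aa` that matches the current input suffix. Reaching S2 means `aa` has been seen, and we stay there forever. Accept from S2.
A 3-state machine:
        a   b  
>  S0   S1  S0 
   S1   S2  S0 
 * S2   S2  S2 
(> = start, * = accepting)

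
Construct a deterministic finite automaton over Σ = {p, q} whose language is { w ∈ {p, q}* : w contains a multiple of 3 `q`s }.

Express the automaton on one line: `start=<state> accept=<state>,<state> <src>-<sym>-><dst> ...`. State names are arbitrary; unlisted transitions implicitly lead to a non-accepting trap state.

start=A accept=A A-p->A A-q->B B-p->B B-q->C C-p->C C-q->A

Keep the running count of `q`s modulo 3: each `q` advances along the cycle A → B → C → A while other symbols loop. Accept at A.
3 states suffice.
       p  q 
>* A   A  B 
   B   B  C 
   C   C  A 
(> = start, * = accepting)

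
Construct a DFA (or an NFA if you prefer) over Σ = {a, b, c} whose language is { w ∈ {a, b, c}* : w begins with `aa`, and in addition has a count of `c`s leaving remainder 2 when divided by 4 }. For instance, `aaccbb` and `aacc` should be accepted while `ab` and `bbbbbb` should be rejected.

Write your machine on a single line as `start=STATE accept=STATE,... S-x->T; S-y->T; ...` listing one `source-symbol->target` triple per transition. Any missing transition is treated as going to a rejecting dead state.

start=S0; accept=S5; S0-a->S1; S0-b->S2; S0-c->S2; S1-a->S3; S1-b->S2; S1-c->S2; S2-a->S2; S2-b->S2; S2-c->S2; S3-a->S3; S3-b->S3; S3-c->S4; S4-a->S4; S4-b->S4; S4-c->S5; S5-a->S5; S5-b->S5; S5-c->S6; S6-a->S6; S6-b->S6; S6-c->S3

Handle the two conditions separately and then intersect. The first has 4 states tracking whether the input so far still matches the prefix `aa`; the second has 4 states tracking the count of `c`s modulo 4. A product state is a pair (one from each), accepting exactly when both do. Equivalent product states are then merged.
7 states suffice.
        a   b   c  
>  S0   S1  S2  S2 
   S1   S3  S2  S2 
   S2   S2  S2  S2 
   S3   S3  S3  S4 
   S4   S4  S4  S5 
 * S5   S5  S5  S6 
   S6   S6  S6  S3 
(> = start, * = accepting)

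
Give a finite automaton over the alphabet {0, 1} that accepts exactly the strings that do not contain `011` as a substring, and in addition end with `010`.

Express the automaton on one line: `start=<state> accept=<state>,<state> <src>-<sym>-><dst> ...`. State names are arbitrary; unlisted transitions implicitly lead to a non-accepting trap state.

start=q0 accept=q3 q0-0->q1 q0-1->q0 q1-0->q1 q1-1->q2 q2-0->q3 q2-1->q4 q3-0->q1 q3-1->q2 q4-0->q4 q4-1->q4

Build one automaton per condition and run them in lockstep. One (4 states) tracks partial matches of the forbidden pattern `011`; the other (4 states) tracks how much of the suffix `010` has currently been matched. Each combined state is a pair, one component from each; accept when both components accept. Equivalent product states are then merged.
With 5 states:
        0   1  
>  q0   q1  q0 
   q1   q1  q2 
   q2   q3  q4 
 * q3   q1  q2 
   q4   q4  q4 
(> = start, * = accepting)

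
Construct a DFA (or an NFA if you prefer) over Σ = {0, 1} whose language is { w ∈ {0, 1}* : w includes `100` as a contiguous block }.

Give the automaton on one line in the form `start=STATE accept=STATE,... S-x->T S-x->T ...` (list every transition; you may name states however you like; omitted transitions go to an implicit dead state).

Track how much of `100` has been matched so far: state q0 is no progress, q3 is the absorbing accept state reached once `100` has occurred. Intermediate states record partial matches; on a mismatch, fall back to the longest reusable overlap.
        0   1  
>  q0   q0  q1 
   q1   q2  q1 
   q2   q3  q1 
 * q3   q3  q3 
(> = start, * = accepting)

start=q0 accept=q3 q0-0->q0 q0-1->q1 q1-0->q2 q1-1->q1 q2-0->q3 q2-1->q1 q3-0->q3 q3-1->q3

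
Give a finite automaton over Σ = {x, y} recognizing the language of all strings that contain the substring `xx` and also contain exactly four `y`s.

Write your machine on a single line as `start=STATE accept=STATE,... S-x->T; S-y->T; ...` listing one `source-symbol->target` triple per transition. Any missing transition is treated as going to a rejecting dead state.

start=A; accept=P; A-x->B; A-y->C; B-x->D; B-y->C; C-x->E; C-y->F; D-x->D; D-y->G; E-x->G; E-y->F; F-x->H; F-y->I; G-x->G; G-y->J; H-x->J; H-y->I; I-x->K; I-y->L; J-x->J; J-y->M; K-x->M; K-y->L; L-x->N; L-y->O; M-x->M; M-y->P; N-x->P; N-y->O; O-x->O; O-y->O; P-x->P; P-y->O

Build one automaton per condition and run them in lockstep. The first has 3 states tracking whether and how much of `xx` has been seen; the second has 6 states tracking the count of `y`s, saturating at 5. A product state is a pair (one from each), accepting exactly when both do. Equivalent product states are then merged.
       x  y 
>  A   B  C 
   B   D  C 
   C   E  F 
   D   D  G 
   E   G  F 
   F   H  I 
   G   G  J 
   H   J  I 
   I   K  L 
   J   J  M 
   K   M  L 
   L   N  O 
   M   M  P 
   N   P  O 
   O   O  O 
 * P   P  O 
(> = start, * = accepting)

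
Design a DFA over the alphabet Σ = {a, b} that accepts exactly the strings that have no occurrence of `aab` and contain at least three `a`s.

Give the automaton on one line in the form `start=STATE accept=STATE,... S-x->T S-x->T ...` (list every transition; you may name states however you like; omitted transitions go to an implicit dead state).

start=S0 accept=S4,S7,S11,S12,S13,S14 S0-a->S1 S0-b->S0 S1-a->S2 S1-b->S3 S2-a->S4 S2-b->S5 S3-a->S6 S3-b->S3 S4-a->S7 S4-b->S8 S5-a->S8 S5-b->S5 S6-a->S4 S6-b->S9 S7-a->S7 S7-b->S10 S8-a->S10 S8-b->S8 S9-a->S11 S9-b->S9 S10-a->S10 S10-b->S10 S11-a->S7 S11-b->S12 S12-a->S13 S12-b->S12 S13-a->S7 S13-b->S14 S14-a->S13 S14-b->S14

Handle the two conditions separately and then intersect. One (4 states) tracks partial matches of the forbidden pattern `aab`; the other (5 states) tracks the count of `a`s, saturating at 4. Each combined state is a pair, one component from each; accept when both components accept.
A 15-state machine:
          a    b  
>  S0     S1   S0 
   S1     S2   S3 
   S2     S4   S5 
   S3     S6   S3 
 * S4     S7   S8 
   S5     S8   S5 
   S6     S4   S9 
 * S7     S7  S10 
   S8    S10   S8 
   S9    S11   S9 
   S10   S10  S10 
 * S11    S7  S12 
 * S12   S13  S12 
 * S13    S7  S14 
 * S14   S13  S14 
(> = start, * = accepting)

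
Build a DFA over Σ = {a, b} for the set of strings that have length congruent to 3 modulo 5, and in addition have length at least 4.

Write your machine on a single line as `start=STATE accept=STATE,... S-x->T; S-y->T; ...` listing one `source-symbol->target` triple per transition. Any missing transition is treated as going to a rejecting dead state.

Build one automaton per condition and run them in lockstep. One (5 states) tracks the input length modulo 5; the other (6 states) tracks the input length, saturating at 5. Each combined state is a pair, one component from each; accept when both components accept.
With 10 states:
        a   b  
>  q0   q1  q1 
   q1   q2  q2 
   q2   q3  q3 
   q3   q4  q4 
   q4   q5  q5 
   q5   q6  q6 
   q6   q7  q7 
   q7   q8  q8 
 * q8   q9  q9 
   q9   q5  q5 
(> = start, * = accepting)

start=q0; accept=q8; q0-a->q1; q0-b->q1; q1-a->q2; q1-b->q2; q2-a->q3; q2-b->q3; q3-a->q4; q3-b->q4; q4-a->q5; q4-b->q5; q5-a->q6; q5-b->q6; q6-a->q7; q6-b->q7; q7-a->q8; q7-b->q8; q8-a->q9; q8-b->q9; q9-a->q5; q9-b->q5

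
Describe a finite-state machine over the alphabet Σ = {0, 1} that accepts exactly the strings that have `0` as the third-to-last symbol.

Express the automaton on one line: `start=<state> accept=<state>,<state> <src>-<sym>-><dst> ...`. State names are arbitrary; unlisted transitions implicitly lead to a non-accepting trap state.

start=A accept=H,I,J,K A-0->B A-1->C B-0->D B-1->E C-0->F C-1->G D-0->H D-1->I E-0->J E-1->K F-0->L F-1->M G-0->N G-1->O H-0->H H-1->I I-0->J I-1->K J-0->L J-1->M K-0->N K-1->O L-0->H L-1->I M-0->J M-1->K N-0->L N-1->M O-0->N O-1->O

Because acceptance depends on a position counted from the end, the machine has to buffer the most recent 3 symbols. Make each state the string of the last up-to-3 symbols read; on input `x` shift the window left and append `x`. Accept when the buffered window has length 3 and begins with `0`.
With 15 states:
       0  1 
>  A   B  C 
   B   D  E 
   C   F  G 
   D   H  I 
   E   J  K 
   F   L  M 
   G   N  O 
 * H   H  I 
 * I   J  K 
 * J   L  M 
 * K   N  O 
   L   H  I 
   M   J  K 
   N   L  M 
   O   N  O 
(> = start, * = accepting)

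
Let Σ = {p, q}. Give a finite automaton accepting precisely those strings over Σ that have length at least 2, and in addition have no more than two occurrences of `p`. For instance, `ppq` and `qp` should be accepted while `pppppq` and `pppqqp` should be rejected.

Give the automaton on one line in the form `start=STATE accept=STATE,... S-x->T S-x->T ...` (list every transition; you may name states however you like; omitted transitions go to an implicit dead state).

start=s0 accept=s3,s4,s5 s0-p->s1 s0-q->s2 s1-p->s3 s1-q->s4 s2-p->s4 s2-q->s5 s3-p->s6 s3-q->s3 s4-p->s3 s4-q->s4 s5-p->s4 s5-q->s5 s6-p->s6 s6-q->s6

Handle the two conditions separately and then intersect. The first has 4 states tracking the input length, saturating at 3; the second has 4 states tracking the count of `p`s, saturating at 3. A product state is a pair (one from each), accepting exactly when both do. Minimizing collapses redundant product states.
        p   q  
>  s0   s1  s2 
   s1   s3  s4 
   s2   s4  s5 
 * s3   s6  s3 
 * s4   s3  s4 
 * s5   s4  s5 
   s6   s6  s6 
(> = start, * = accepting)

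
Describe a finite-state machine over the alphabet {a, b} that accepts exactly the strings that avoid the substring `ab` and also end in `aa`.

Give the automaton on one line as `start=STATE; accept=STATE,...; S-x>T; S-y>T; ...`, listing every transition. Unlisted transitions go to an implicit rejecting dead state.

Run two small machines in parallel and take their product. The first has 3 states tracking partial matches of the forbidden pattern `ab`; the second has 3 states tracking how much of the suffix `aa` has currently been matched. A product state is a pair (one from each), accepting exactly when both do.
6 states suffice.
        a   b  
>  s0   s1  s0 
   s1   s2  s3 
 * s2   s2  s3 
   s3   s4  s3 
   s4   s5  s3 
   s5   s5  s3 
(> = start, * = accepting)

start=s0; accept=s2; s0-a>s1; s0-b>s0; s1-a>s2; s1-b>s3; s2-a>s2; s2-b>s3; s3-a>s4; s3-b>s3; s4-a>s5; s4-b>s3; s5-a>s5; s5-b>s3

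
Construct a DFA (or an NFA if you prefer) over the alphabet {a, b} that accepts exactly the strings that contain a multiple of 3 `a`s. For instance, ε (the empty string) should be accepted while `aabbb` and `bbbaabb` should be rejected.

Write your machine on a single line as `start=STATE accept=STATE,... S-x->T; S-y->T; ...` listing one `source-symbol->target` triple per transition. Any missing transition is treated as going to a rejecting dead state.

start=q0; accept=q0; q0-a->q1; q0-b->q0; q1-a->q2; q1-b->q1; q2-a->q0; q2-b->q2

The only thing that matters is how many `a`s have appeared, reduced mod 3. Use one state per residue: q0 for 0, …, q2 for 2. Reading `a` moves to the next residue; anything else stays put. q0 is accepting.
3 states suffice.
        a   b  
>* q0   q1  q0 
   q1   q2  q1 
   q2   q0  q2 
(> = start, * = accepting)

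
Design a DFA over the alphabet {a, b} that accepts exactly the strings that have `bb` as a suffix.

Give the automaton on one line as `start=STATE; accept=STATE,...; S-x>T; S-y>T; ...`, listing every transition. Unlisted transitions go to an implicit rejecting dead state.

start=q0; accept=q2; q0-a>q0; q0-b>q1; q1-a>q0; q1-b>q2; q2-a>q0; q2-b>q2

Remember how much of `bb` the current input suffix matches. State q0 means no match yet; q1 means the last symbol is `b`; q2 means the last 2 symbols are `bb`. Only q2 accepts. On a mismatch, fall back to the longest proper suffix that is still a prefix of `bb`.
        a   b  
>  q0   q0  q1 
   q1   q0  q2 
 * q2   q0  q2 
(> = start, * = accepting)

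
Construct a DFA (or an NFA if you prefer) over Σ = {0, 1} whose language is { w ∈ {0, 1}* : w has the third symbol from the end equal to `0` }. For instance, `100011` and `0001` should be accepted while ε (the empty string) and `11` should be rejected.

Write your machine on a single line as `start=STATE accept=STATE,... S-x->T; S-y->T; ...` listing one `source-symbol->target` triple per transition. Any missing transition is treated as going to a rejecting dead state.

A DFA must remember the last 3 symbols (since which symbol is third-to-last isn't known until the input ends). Use one state per possible window of the last ≤3 symbols; accept from those whose window starts with `0`.
A 15-state machine:
          0    1  
>  q0     q1   q2 
   q1     q3   q4 
   q2     q5   q6 
   q3     q7   q8 
   q4     q9  q10 
   q5    q11  q12 
   q6    q13  q14 
 * q7     q7   q8 
 * q8     q9  q10 
 * q9    q11  q12 
 * q10   q13  q14 
   q11    q7   q8 
   q12    q9  q10 
   q13   q11  q12 
   q14   q13  q14 
(> = start, * = accepting)

start=q0; accept=q7,q8,q9,q10; q0-0->q1; q0-1->q2; q1-0->q3; q1-1->q4; q2-0->q5; q2-1->q6; q3-0->q7; q3-1->q8; q4-0->q9; q4-1->q10; q5-0->q11; q5-1->q12; q6-0->q13; q6-1->q14; q7-0->q7; q7-1->q8; q8-0->q9; q8-1->q10; q9-0->q11; q9-1->q12; q10-0->q13; q10-1->q14; q11-0->q7; q11-1->q8; q12-0->q9; q12-1->q10; q13-0->q11; q13-1->q12; q14-0->q13; q14-1->q14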